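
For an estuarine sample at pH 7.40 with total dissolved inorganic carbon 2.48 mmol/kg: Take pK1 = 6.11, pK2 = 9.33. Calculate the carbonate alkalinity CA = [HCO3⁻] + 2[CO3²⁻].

CA = [HCO3⁻] + 2[CO3²⁻] = (α₁ + 2α₂)·DIC
At pH 7.40: [H⁺]/K1 = 10^-1.29 = 0.051286, K2/[H⁺] = 10^-1.93 = 0.011749
α₁ = 1/(1 + 0.051286 + 0.011749) = 1/1.0630 = 0.9407; α₂ = α₁·K2/[H⁺] = 0.01105
α₁ + 2α₂ = 0.9628
CA = 0.9628 × 2.48 = 2.39 mmol/kg

CA = 2.39 mmol/kg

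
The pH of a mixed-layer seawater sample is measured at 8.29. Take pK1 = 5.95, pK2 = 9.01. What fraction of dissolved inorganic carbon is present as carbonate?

α₂ = 0.159

α₂ = 1 / (1 + [H⁺]/K2 + [H⁺]²/(K1K2)) = 1 / (1 + 10^+0.72 + 10^-1.62)
   = 1 / (1 + 5.2481 + 0.023988) = 1/6.2721 = 0.1594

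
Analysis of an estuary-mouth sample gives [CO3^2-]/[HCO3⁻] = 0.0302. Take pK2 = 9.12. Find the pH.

From K2 = [H⁺][CO3^2-]/[HCO3⁻]:  pH = pK2 + log₁₀([CO3^2-]/[HCO3⁻])
log₁₀(0.0302) = -1.520
pH = 9.12 + (-1.520) = 7.60

pH = 7.60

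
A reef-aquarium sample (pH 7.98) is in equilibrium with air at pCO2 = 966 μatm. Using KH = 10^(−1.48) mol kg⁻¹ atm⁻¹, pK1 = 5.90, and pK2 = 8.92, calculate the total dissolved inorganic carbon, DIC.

DIC = 4.32 mmol/kg

[CO2*] = KH · pCO2 = 10^(−1.48) × 966×10^-6 = 3.199×10^-5 mol/kg
α₀ = 1/(1 + K1/[H⁺] + K1K2/[H⁺]²) = 1/(1 + 10^+2.08 + 10^+1.14) = 0.007406
DIC = [CO2*]/α₀ = 3.199×10^-5 / 0.007406 = 4.32 mmol/kg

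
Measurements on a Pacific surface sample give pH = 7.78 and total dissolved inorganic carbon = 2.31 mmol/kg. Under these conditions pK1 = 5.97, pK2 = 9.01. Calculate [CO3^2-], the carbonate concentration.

[CO3²⁻] = 0.127 mmol/kg

α₂ = 1 / (1 + [H⁺]/K2 + [H⁺]²/(K1K2)) = 1 / (1 + 10^+1.23 + 10^-0.58)
   = 1 / (1 + 16.982 + 0.26303) = 1/18.245 = 0.05481
[CO3²⁻] = α₂ × DIC = 0.05481 × 2.31 = 0.127 mmol/kg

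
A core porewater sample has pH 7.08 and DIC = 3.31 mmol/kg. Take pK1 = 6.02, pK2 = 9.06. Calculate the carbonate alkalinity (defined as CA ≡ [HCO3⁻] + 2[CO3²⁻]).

CA = 3.08 mmol/kg

CA = [HCO3⁻] + 2[CO3²⁻] = (α₁ + 2α₂)·DIC
At pH 7.08: [H⁺]/K1 = 10^-1.06 = 0.087096, K2/[H⁺] = 10^-1.98 = 0.010471
α₁ = 1/(1 + 0.087096 + 0.010471) = 1/1.0976 = 0.9111; α₂ = α₁·K2/[H⁺] = 0.009540
α₁ + 2α₂ = 0.9302
CA = 0.9302 × 3.31 = 3.08 mmol/kg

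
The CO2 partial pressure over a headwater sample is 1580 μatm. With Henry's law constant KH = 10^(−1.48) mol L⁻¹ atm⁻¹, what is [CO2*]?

KH = 10^(−1.48) = 3.311×10^-2 mol L⁻¹ atm⁻¹
[CO2*] = KH · pCO2 = 3.311×10^-2 × 1580×10^-6 atm = 5.23×10^-5 mol/L

[CO2*] = 52.3 μmol/L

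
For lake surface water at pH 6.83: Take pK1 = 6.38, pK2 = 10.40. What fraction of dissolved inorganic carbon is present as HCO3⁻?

α₁ = 1 / (1 + [H⁺]/K1 + K2/[H⁺]) = 1 / (1 + 10^-0.45 + 10^-3.57)
   = 1 / (1 + 0.35481 + 0.00026915) = 1/1.3551 = 0.7380

α₁ = 0.738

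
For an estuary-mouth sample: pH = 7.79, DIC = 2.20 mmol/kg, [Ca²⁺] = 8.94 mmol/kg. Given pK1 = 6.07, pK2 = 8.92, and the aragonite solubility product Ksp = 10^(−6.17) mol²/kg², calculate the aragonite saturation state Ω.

α₂ = 1 / (1 + [H⁺]/K2 + [H⁺]²/(K1K2)) = 1 / (1 + 10^+1.13 + 10^-0.59)
   = 1 / (1 + 13.490 + 0.25704) = 1/14.747 = 0.06781
[CO3²⁻] = α₂ × DIC = 0.06781 × 2.20 = 0.1492 mmol/kg
Ksp = 10^(−6.17) = 6.761×10^-7
Ω = [Ca²⁺][CO3²⁻]/Ksp = (8.94×10^-3)(1.492×10^-4) / 6.761×10^-7 = 1.97

Ω = 1.97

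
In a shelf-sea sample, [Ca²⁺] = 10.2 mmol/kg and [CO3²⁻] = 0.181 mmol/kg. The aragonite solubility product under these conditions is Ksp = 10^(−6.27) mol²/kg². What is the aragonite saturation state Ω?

Ω = 3.44

Ksp = 10^(−6.27) = 5.370×10^-7
Ω = [Ca²⁺][CO3²⁻]/Ksp = (10.2×10^-3)(0.181×10^-3) / 5.370×10^-7 = 3.44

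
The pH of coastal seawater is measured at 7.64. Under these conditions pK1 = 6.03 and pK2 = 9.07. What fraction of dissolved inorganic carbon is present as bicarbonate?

α₁ = 1 / (1 + [H⁺]/K1 + K2/[H⁺]) = 1 / (1 + 10^-1.61 + 10^-1.43)
   = 1 / (1 + 0.024547 + 0.037154) = 1/1.0617 = 0.9419

α₁ = 0.942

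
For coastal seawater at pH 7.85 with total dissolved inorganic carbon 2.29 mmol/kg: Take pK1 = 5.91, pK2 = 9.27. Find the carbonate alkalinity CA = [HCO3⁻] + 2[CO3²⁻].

CA = [HCO3⁻] + 2[CO3²⁻] = (α₁ + 2α₂)·DIC
At pH 7.85: [H⁺]/K1 = 10^-1.94 = 0.011482, K2/[H⁺] = 10^-1.42 = 0.038019
α₁ = 1/(1 + 0.011482 + 0.038019) = 1/1.0495 = 0.9528; α₂ = α₁·K2/[H⁺] = 0.03623
α₁ + 2α₂ = 1.0253
CA = 1.0253 × 2.29 = 2.35 mmol/kg

CA = 2.35 mmol/kg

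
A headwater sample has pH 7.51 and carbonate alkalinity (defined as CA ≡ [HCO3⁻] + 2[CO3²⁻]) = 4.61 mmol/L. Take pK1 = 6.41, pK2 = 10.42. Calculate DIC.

DIC = 4.97 mmol/L

CA = [HCO3⁻] + 2[CO3²⁻] = (α₁ + 2α₂)·DIC
At pH 7.51: [H⁺]/K1 = 10^-1.10 = 0.079433, K2/[H⁺] = 10^-2.91 = 0.0012303
α₁ = 1/(1 + 0.079433 + 0.0012303) = 1/1.0807 = 0.9254; α₂ = α₁·K2/[H⁺] = 0.001138
α₁ + 2α₂ = 0.9276
DIC = CA / (α₁ + 2α₂) = 4.61 / 0.9276 = 4.97 mmol/L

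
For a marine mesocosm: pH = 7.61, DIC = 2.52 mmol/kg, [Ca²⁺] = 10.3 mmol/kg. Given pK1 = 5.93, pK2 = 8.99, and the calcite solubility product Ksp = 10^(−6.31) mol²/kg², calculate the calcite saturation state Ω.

Ω = 2.08

α₂ = 1 / (1 + [H⁺]/K2 + [H⁺]²/(K1K2)) = 1 / (1 + 10^+1.38 + 10^-0.30)
   = 1 / (1 + 23.988 + 0.50119) = 1/25.490 = 0.03923
[CO3²⁻] = α₂ × DIC = 0.03923 × 2.52 = 0.09886 mmol/kg
Ksp = 10^(−6.31) = 4.898×10^-7
Ω = [Ca²⁺][CO3²⁻]/Ksp = (10.3×10^-3)(9.886×10^-5) / 4.898×10^-7 = 2.08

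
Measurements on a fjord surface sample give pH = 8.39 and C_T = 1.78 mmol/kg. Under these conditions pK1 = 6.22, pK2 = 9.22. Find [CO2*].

[CO2*] = 10.4 μmol/kg

α₀ = 1 / (1 + K1/[H⁺] + K1K2/[H⁺]²) = 1 / (1 + 10^+2.17 + 10^+1.34)
   = 1 / (1 + 147.91 + 21.878) = 1/170.79 = 0.005855
[CO2*] = α₀ × DIC = 0.005855 × 1.78 = 0.0104 mmol/kg = 10.4 μmol/kg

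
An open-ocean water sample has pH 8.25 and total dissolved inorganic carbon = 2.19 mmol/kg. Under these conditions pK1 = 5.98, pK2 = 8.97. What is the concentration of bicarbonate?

α₁ = 1 / (1 + [H⁺]/K1 + K2/[H⁺]) = 1 / (1 + 10^-2.27 + 10^-0.72)
   = 1 / (1 + 0.0053703 + 0.19055) = 1/1.1959 = 0.8362
[HCO3⁻] = α₁ × DIC = 0.8362 × 2.19 = 1.83 mmol/kg

[HCO3⁻] = 1.83 mmol/kg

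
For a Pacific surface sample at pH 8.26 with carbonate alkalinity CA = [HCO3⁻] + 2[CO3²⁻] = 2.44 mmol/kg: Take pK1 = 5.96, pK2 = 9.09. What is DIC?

DIC = 2.17 mmol/kg

CA = [HCO3⁻] + 2[CO3²⁻] = (α₁ + 2α₂)·DIC
At pH 8.26: [H⁺]/K1 = 10^-2.30 = 0.0050119, K2/[H⁺] = 10^-0.83 = 0.14791
α₁ = 1/(1 + 0.0050119 + 0.14791) = 1/1.1529 = 0.8674; α₂ = α₁·K2/[H⁺] = 0.1283
α₁ + 2α₂ = 1.1239
DIC = CA / (α₁ + 2α₂) = 2.44 / 1.1239 = 2.17 mmol/kg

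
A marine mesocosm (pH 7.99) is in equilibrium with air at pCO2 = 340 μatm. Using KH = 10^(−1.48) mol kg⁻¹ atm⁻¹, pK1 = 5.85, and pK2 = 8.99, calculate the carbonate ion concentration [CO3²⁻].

[CO2*] = KH · pCO2 = 10^(−1.48) × 340×10^-6 = 1.126×10^-5 mol/kg
α₀ = 1/(1 + K1/[H⁺] + K1K2/[H⁺]²) = 1/(1 + 10^+2.14 + 10^+1.14) = 0.006543
DIC = [CO2*]/α₀ = 1.126×10^-5 / 0.006543 = 1.721 mmol/kg
[CO3²⁻] = α₂·DIC; α₂ = 0.09031, so [CO3²⁻] = 0.09031 × 1.721 = 0.155 mmol/kg

[CO3²⁻] = 0.155 mmol/kg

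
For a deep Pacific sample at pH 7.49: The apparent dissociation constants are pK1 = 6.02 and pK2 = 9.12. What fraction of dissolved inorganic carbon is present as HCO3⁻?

α₁ = 1 / (1 + [H⁺]/K1 + K2/[H⁺]) = 1 / (1 + 10^-1.47 + 10^-1.63)
   = 1 / (1 + 0.033884 + 0.023442) = 1/1.0573 = 0.9458

α₁ = 0.946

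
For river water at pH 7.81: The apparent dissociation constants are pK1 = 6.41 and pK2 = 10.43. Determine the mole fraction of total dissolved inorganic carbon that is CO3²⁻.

α₂ = 0.00230

α₂ = 1 / (1 + [H⁺]/K2 + [H⁺]²/(K1K2)) = 1 / (1 + 10^+2.62 + 10^+1.22)
   = 1 / (1 + 416.87 + 16.596) = 1/434.47 = 0.002302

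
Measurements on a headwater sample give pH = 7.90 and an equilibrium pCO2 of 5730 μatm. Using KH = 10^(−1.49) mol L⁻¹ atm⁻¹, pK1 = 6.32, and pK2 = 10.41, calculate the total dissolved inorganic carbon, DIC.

[CO2*] = KH · pCO2 = 10^(−1.49) × 5730×10^-6 = 1.854×10^-4 mol/L
α₀ = 1/(1 + K1/[H⁺] + K1K2/[H⁺]²) = 1/(1 + 10^+1.58 + 10^-0.93) = 0.02555
DIC = [CO2*]/α₀ = 1.854×10^-4 / 0.02555 = 7.26 mmol/L

DIC = 7.26 mmol/L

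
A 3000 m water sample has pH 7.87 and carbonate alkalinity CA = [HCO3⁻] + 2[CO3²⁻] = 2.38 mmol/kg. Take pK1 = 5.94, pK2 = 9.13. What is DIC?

DIC = 2.29 mmol/kg

CA = [HCO3⁻] + 2[CO3²⁻] = (α₁ + 2α₂)·DIC
At pH 7.87: [H⁺]/K1 = 10^-1.93 = 0.011749, K2/[H⁺] = 10^-1.26 = 0.054954
α₁ = 1/(1 + 0.011749 + 0.054954) = 1/1.0667 = 0.9375; α₂ = α₁·K2/[H⁺] = 0.05152
α₁ + 2α₂ = 1.0405
DIC = CA / (α₁ + 2α₂) = 2.38 / 1.0405 = 2.29 mmol/kg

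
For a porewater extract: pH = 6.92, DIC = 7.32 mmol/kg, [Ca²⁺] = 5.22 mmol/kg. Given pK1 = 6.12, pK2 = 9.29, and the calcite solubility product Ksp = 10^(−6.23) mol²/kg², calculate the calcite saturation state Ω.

α₂ = 1 / (1 + [H⁺]/K2 + [H⁺]²/(K1K2)) = 1 / (1 + 10^+2.37 + 10^+1.57)
   = 1 / (1 + 234.42 + 37.154) = 1/272.58 = 0.003669
[CO3²⁻] = α₂ × DIC = 0.003669 × 7.32 = 0.02685 mmol/kg
Ksp = 10^(−6.23) = 5.888×10^-7
Ω = [Ca²⁺][CO3²⁻]/Ksp = (5.22×10^-3)(2.685×10^-5) / 5.888×10^-7 = 0.238

Ω = 0.238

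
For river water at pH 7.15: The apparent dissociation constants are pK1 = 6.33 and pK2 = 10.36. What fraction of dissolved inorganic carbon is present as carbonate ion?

α₂ = 1 / (1 + [H⁺]/K2 + [H⁺]²/(K1K2)) = 1 / (1 + 10^+3.21 + 10^+2.39)
   = 1 / (1 + 1621.8 + 245.47) = 1/1868.3 = 0.0005353

α₂ = 0.000535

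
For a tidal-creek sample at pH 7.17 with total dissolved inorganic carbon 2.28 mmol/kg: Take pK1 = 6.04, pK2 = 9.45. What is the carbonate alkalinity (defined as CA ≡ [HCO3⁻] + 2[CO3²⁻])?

CA = 2.13 mmol/kg

CA = [HCO3⁻] + 2[CO3²⁻] = (α₁ + 2α₂)·DIC
At pH 7.17: [H⁺]/K1 = 10^-1.13 = 0.074131, K2/[H⁺] = 10^-2.28 = 0.0052481
α₁ = 1/(1 + 0.074131 + 0.0052481) = 1/1.0794 = 0.9265; α₂ = α₁·K2/[H⁺] = 0.004862
α₁ + 2α₂ = 0.9362
CA = 0.9362 × 2.28 = 2.13 mmol/kg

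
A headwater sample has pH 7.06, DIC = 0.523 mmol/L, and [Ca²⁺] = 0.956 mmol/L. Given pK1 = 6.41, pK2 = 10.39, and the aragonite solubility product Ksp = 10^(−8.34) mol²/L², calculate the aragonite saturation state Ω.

Ω = 0.0418

α₂ = 1 / (1 + [H⁺]/K2 + [H⁺]²/(K1K2)) = 1 / (1 + 10^+3.33 + 10^+2.68)
   = 1 / (1 + 2138.0 + 478.63) = 1/2617.6 = 0.0003820
[CO3²⁻] = α₂ × DIC = 0.0003820 × 0.523 = 0.0001998 mmol/L = 0.1998 μmol/L
Ksp = 10^(−8.34) = 4.571×10^-9
Ω = [Ca²⁺][CO3²⁻]/Ksp = (0.956×10^-3)(1.998×10^-7) / 4.571×10^-9 = 0.0418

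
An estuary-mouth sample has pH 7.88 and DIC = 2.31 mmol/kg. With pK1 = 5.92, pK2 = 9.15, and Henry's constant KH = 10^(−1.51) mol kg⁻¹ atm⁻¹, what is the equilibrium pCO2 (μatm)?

pCO2 = 770 μatm

α₀ = 1 / (1 + K1/[H⁺] + K1K2/[H⁺]²) = 1 / (1 + 10^+1.96 + 10^+0.69)
   = 1 / (1 + 91.201 + 4.8978) = 1/97.099 = 0.01030
[CO2*] = α₀ × DIC = 0.01030 × 2.31 = 0.02379 mmol/kg
pCO2 = [CO2*]/KH = 2.379×10^-5 / 3.090×10^-2 = 770 μatm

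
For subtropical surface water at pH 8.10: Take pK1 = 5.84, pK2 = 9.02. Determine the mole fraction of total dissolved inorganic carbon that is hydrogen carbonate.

α₁ = 1 / (1 + [H⁺]/K1 + K2/[H⁺]) = 1 / (1 + 10^-2.26 + 10^-0.92)
   = 1 / (1 + 0.0054954 + 0.12023) = 1/1.1257 = 0.8883

α₁ = 0.888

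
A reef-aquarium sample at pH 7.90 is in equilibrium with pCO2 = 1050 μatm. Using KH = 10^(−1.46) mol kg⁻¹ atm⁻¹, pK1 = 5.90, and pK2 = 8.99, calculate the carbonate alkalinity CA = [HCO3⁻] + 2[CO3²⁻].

CA = 4.23 mmol/kg

[CO2*] = KH · pCO2 = 10^(−1.46) × 1050×10^-6 = 3.641×10^-5 mol/kg
α₀ = 1/(1 + K1/[H⁺] + K1K2/[H⁺]²) = 1/(1 + 10^+2.00 + 10^+0.91) = 0.009164
DIC = [CO2*]/α₀ = 3.641×10^-5 / 0.009164 = 3.973 mmol/kg
CA = (α₁ + 2α₂)·DIC = (0.9164 + 2×0.07448) × 3.973 = 4.23 mmol/kg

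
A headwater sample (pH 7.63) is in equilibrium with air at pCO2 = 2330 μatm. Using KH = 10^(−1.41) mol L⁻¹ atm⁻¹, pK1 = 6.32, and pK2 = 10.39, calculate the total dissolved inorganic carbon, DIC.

DIC = 1.94 mmol/L

[CO2*] = KH · pCO2 = 10^(−1.41) × 2330×10^-6 = 9.065×10^-5 mol/L
α₀ = 1/(1 + K1/[H⁺] + K1K2/[H⁺]²) = 1/(1 + 10^+1.31 + 10^-1.45) = 0.04661
DIC = [CO2*]/α₀ = 9.065×10^-5 / 0.04661 = 1.94 mmol/L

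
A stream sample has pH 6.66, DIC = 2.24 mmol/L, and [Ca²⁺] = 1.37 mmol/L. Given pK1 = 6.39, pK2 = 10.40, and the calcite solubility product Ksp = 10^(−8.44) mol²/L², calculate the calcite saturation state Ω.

Ω = 0.100

α₂ = 1 / (1 + [H⁺]/K2 + [H⁺]²/(K1K2)) = 1 / (1 + 10^+3.74 + 10^+3.47)
   = 1 / (1 + 5495.4 + 2951.2) = 1/8447.6 = 0.0001184
[CO3²⁻] = α₂ × DIC = 0.0001184 × 2.24 = 0.0002652 mmol/L = 0.2652 μmol/L
Ksp = 10^(−8.44) = 3.631×10^-9
Ω = [Ca²⁺][CO3²⁻]/Ksp = (1.37×10^-3)(2.652×10^-7) / 3.631×10^-9 = 0.100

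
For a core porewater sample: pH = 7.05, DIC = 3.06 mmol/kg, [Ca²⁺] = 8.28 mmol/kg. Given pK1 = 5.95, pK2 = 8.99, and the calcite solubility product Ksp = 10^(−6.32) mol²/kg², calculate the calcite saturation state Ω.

Ω = 0.557

α₂ = 1 / (1 + [H⁺]/K2 + [H⁺]²/(K1K2)) = 1 / (1 + 10^+1.94 + 10^+0.84)
   = 1 / (1 + 87.096 + 6.9183) = 1/95.015 = 0.01052
[CO3²⁻] = α₂ × DIC = 0.01052 × 3.06 = 0.03221 mmol/kg
Ksp = 10^(−6.32) = 4.786×10^-7
Ω = [Ca²⁺][CO3²⁻]/Ksp = (8.28×10^-3)(3.221×10^-5) / 4.786×10^-7 = 0.557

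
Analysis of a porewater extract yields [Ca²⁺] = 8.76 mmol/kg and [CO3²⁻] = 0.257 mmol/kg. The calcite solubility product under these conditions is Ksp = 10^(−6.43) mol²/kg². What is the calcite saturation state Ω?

Ω = 6.06

Ksp = 10^(−6.43) = 3.715×10^-7
Ω = [Ca²⁺][CO3²⁻]/Ksp = (8.76×10^-3)(0.257×10^-3) / 3.715×10^-7 = 6.06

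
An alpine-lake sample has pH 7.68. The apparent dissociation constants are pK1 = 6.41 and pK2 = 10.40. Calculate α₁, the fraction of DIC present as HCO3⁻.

α₁ = 1 / (1 + [H⁺]/K1 + K2/[H⁺]) = 1 / (1 + 10^-1.27 + 10^-2.72)
   = 1 / (1 + 0.053703 + 0.0019055) = 1/1.0556 = 0.9473

α₁ = 0.947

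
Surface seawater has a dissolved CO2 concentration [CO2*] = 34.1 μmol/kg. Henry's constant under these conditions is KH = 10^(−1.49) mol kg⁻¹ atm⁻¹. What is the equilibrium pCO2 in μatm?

pCO2 = 1050 μatm

KH = 10^(−1.49) = 3.236×10^-2 mol kg⁻¹ atm⁻¹
pCO2 = [CO2*]/KH = 34.1×10^-6 / 3.236×10^-2 = 1.05×10^-3 atm = 1050 μatm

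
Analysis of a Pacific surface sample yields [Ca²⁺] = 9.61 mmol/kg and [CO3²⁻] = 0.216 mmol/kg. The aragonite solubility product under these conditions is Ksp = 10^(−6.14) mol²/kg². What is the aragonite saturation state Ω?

Ω = 2.87

Ksp = 10^(−6.14) = 7.244×10^-7
Ω = [Ca²⁺][CO3²⁻]/Ksp = (9.61×10^-3)(0.216×10^-3) / 7.244×10^-7 = 2.87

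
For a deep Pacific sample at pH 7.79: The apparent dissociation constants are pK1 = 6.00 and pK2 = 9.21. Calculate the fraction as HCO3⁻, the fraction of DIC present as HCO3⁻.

α₁ = 1 / (1 + [H⁺]/K1 + K2/[H⁺]) = 1 / (1 + 10^-1.79 + 10^-1.42)
   = 1 / (1 + 0.016218 + 0.038019) = 1/1.0542 = 0.9486

α₁ = 0.949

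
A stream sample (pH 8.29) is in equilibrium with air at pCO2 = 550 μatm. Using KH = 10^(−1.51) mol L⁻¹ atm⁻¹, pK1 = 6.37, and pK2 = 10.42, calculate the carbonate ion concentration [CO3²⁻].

[CO3²⁻] = 10.5 μmol/L

[CO2*] = KH · pCO2 = 10^(−1.51) × 550×10^-6 = 1.700×10^-5 mol/L
α₀ = 1/(1 + K1/[H⁺] + K1K2/[H⁺]²) = 1/(1 + 10^+1.92 + 10^-0.21) = 0.01179
DIC = [CO2*]/α₀ = 1.700×10^-5 / 0.01179 = 1.441 mmol/L
[CO3²⁻] = α₂·DIC; α₂ = 0.007272, so [CO3²⁻] = 0.007272 × 1.441 = 0.0105 mmol/L = 10.5 μmol/L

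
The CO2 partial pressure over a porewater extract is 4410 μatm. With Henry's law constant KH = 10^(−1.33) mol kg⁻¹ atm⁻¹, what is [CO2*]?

KH = 10^(−1.33) = 4.677×10^-2 mol kg⁻¹ atm⁻¹
[CO2*] = KH · pCO2 = 4.677×10^-2 × 4410×10^-6 atm = 2.06×10^-4 mol/kg

[CO2*] = 206 μmol/kg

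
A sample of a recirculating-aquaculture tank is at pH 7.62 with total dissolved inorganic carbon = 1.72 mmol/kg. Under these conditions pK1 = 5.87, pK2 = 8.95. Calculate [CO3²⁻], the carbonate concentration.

[CO3²⁻] = 0.0756 mmol/kg

α₂ = 1 / (1 + [H⁺]/K2 + [H⁺]²/(K1K2)) = 1 / (1 + 10^+1.33 + 10^-0.42)
   = 1 / (1 + 21.380 + 0.38019) = 1/22.760 = 0.04394
[CO3²⁻] = α₂ × DIC = 0.04394 × 1.72 = 0.0756 mmol/kg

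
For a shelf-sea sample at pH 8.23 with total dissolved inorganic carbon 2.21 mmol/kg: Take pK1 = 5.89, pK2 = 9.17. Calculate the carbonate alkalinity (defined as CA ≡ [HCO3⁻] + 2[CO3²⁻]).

CA = [HCO3⁻] + 2[CO3²⁻] = (α₁ + 2α₂)·DIC
At pH 8.23: [H⁺]/K1 = 10^-2.34 = 0.0045709, K2/[H⁺] = 10^-0.94 = 0.11482
α₁ = 1/(1 + 0.0045709 + 0.11482) = 1/1.1194 = 0.8933; α₂ = α₁·K2/[H⁺] = 0.1026
α₁ + 2α₂ = 1.0985
CA = 1.0985 × 2.21 = 2.43 mmol/kg

CA = 2.43 mmol/kg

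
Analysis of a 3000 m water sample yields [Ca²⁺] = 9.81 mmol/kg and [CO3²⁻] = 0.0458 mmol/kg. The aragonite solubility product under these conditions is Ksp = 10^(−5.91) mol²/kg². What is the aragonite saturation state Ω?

Ω = 0.365

Ksp = 10^(−5.91) = 1.230×10^-6
Ω = [Ca²⁺][CO3²⁻]/Ksp = (9.81×10^-3)(0.0458×10^-3) / 1.230×10^-6 = 0.365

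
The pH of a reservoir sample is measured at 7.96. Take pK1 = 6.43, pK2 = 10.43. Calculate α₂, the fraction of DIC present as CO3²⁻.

α₂ = 1 / (1 + [H⁺]/K2 + [H⁺]²/(K1K2)) = 1 / (1 + 10^+2.47 + 10^+0.94)
   = 1 / (1 + 295.12 + 8.7096) = 1/304.83 = 0.003281

α₂ = 0.00328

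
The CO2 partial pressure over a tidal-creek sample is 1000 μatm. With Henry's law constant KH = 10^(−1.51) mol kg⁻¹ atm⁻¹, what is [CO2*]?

KH = 10^(−1.51) = 3.090×10^-2 mol kg⁻¹ atm⁻¹
[CO2*] = KH · pCO2 = 3.090×10^-2 × 1000×10^-6 atm = 3.09×10^-5 mol/kg

[CO2*] = 30.9 μmol/kg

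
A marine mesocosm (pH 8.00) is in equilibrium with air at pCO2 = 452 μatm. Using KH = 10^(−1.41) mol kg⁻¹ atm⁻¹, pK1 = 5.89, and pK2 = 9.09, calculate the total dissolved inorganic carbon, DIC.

DIC = 2.47 mmol/kg

[CO2*] = KH · pCO2 = 10^(−1.41) × 452×10^-6 = 1.758×10^-5 mol/kg
α₀ = 1/(1 + K1/[H⁺] + K1K2/[H⁺]²) = 1/(1 + 10^+2.11 + 10^+1.02) = 0.007128
DIC = [CO2*]/α₀ = 1.758×10^-5 / 0.007128 = 2.47 mmol/kg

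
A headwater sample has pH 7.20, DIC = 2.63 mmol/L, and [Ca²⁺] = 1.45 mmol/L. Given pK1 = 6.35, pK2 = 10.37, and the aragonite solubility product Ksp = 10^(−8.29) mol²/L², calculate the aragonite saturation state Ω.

α₂ = 1 / (1 + [H⁺]/K2 + [H⁺]²/(K1K2)) = 1 / (1 + 10^+3.17 + 10^+2.32)
   = 1 / (1 + 1479.1 + 208.93) = 1/1689.0 = 0.0005921
[CO3²⁻] = α₂ × DIC = 0.0005921 × 2.63 = 0.001557 mmol/L = 1.557 μmol/L
Ksp = 10^(−8.29) = 5.129×10^-9
Ω = [Ca²⁺][CO3²⁻]/Ksp = (1.45×10^-3)(1.557×10^-6) / 5.129×10^-9 = 0.440

Ω = 0.440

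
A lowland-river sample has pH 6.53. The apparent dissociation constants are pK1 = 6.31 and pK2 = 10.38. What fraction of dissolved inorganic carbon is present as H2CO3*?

α₀ = 0.376

α₀ = 1 / (1 + K1/[H⁺] + K1K2/[H⁺]²) = 1 / (1 + 10^+0.22 + 10^-3.63)
   = 1 / (1 + 1.6596 + 0.00023442) = 1/2.6598 = 0.3760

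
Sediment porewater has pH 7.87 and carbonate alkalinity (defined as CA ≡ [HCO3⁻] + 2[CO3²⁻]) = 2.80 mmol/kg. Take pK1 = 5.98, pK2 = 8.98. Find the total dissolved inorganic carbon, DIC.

DIC = 2.64 mmol/kg

CA = [HCO3⁻] + 2[CO3²⁻] = (α₁ + 2α₂)·DIC
At pH 7.87: [H⁺]/K1 = 10^-1.89 = 0.012882, K2/[H⁺] = 10^-1.11 = 0.077625
α₁ = 1/(1 + 0.012882 + 0.077625) = 1/1.0905 = 0.9170; α₂ = α₁·K2/[H⁺] = 0.07118
α₁ + 2α₂ = 1.0594
DIC = CA / (α₁ + 2α₂) = 2.80 / 1.0594 = 2.64 mmol/kg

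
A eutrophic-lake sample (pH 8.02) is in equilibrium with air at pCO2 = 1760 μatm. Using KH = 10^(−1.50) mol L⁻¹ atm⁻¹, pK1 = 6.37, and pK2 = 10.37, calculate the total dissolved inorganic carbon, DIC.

DIC = 2.55 mmol/L

[CO2*] = KH · pCO2 = 10^(−1.50) × 1760×10^-6 = 5.566×10^-5 mol/L
α₀ = 1/(1 + K1/[H⁺] + K1K2/[H⁺]²) = 1/(1 + 10^+1.65 + 10^-0.70) = 0.02180
DIC = [CO2*]/α₀ = 5.566×10^-5 / 0.02180 = 2.55 mmol/L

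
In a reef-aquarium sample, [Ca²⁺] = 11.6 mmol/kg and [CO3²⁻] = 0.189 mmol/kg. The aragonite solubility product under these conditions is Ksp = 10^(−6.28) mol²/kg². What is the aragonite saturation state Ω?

Ksp = 10^(−6.28) = 5.248×10^-7
Ω = [Ca²⁺][CO3²⁻]/Ksp = (11.6×10^-3)(0.189×10^-3) / 5.248×10^-7 = 4.18

Ω = 4.18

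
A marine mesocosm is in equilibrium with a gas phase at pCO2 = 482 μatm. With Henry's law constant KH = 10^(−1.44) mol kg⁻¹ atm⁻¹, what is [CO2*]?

[CO2*] = 17.5 μmol/kg

KH = 10^(−1.44) = 3.631×10^-2 mol kg⁻¹ atm⁻¹
[CO2*] = KH · pCO2 = 3.631×10^-2 × 482×10^-6 atm = 1.75×10^-5 mol/kg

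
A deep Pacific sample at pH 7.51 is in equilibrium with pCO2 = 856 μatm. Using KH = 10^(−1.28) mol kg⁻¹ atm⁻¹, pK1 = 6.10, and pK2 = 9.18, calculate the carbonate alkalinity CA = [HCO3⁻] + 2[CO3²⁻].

CA = 1.20 mmol/kg

[CO2*] = KH · pCO2 = 10^(−1.28) × 856×10^-6 = 4.492×10^-5 mol/kg
α₀ = 1/(1 + K1/[H⁺] + K1K2/[H⁺]²) = 1/(1 + 10^+1.41 + 10^-0.26) = 0.03669
DIC = [CO2*]/α₀ = 4.492×10^-5 / 0.03669 = 1.224 mmol/kg
CA = (α₁ + 2α₂)·DIC = (0.9431 + 2×0.02016) × 1.224 = 1.20 mmol/kg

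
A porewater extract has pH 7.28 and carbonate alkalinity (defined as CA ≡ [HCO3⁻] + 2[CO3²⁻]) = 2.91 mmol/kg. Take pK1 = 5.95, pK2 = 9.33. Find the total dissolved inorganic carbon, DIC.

CA = [HCO3⁻] + 2[CO3²⁻] = (α₁ + 2α₂)·DIC
At pH 7.28: [H⁺]/K1 = 10^-1.33 = 0.046774, K2/[H⁺] = 10^-2.05 = 0.0089125
α₁ = 1/(1 + 0.046774 + 0.0089125) = 1/1.0557 = 0.9473; α₂ = α₁·K2/[H⁺] = 0.008442
α₁ + 2α₂ = 0.9641
DIC = CA / (α₁ + 2α₂) = 2.91 / 0.9641 = 3.02 mmol/kg

DIC = 3.02 mmol/kg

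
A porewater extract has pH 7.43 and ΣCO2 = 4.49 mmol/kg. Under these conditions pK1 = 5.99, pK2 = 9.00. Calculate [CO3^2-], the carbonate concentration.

α₂ = 1 / (1 + [H⁺]/K2 + [H⁺]²/(K1K2)) = 1 / (1 + 10^+1.57 + 10^+0.13)
   = 1 / (1 + 37.154 + 1.3490) = 1/39.502 = 0.02531
[CO3²⁻] = α₂ × DIC = 0.02531 × 4.49 = 0.114 mmol/kg

[CO3²⁻] = 0.114 mmol/kg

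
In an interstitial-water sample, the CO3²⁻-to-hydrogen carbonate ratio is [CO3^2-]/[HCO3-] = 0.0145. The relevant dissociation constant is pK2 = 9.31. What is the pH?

pH = 7.47

From K2 = [H⁺][CO3^2-]/[HCO3-]:  pH = pK2 + log₁₀([CO3^2-]/[HCO3-])
log₁₀(0.0145) = -1.839
pH = 9.31 + (-1.839) = 7.47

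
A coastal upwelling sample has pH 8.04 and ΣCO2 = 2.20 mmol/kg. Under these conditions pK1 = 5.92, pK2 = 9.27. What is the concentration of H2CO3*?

α₀ = 1 / (1 + K1/[H⁺] + K1K2/[H⁺]²) = 1 / (1 + 10^+2.12 + 10^+0.89)
   = 1 / (1 + 131.83 + 7.7625) = 1/140.59 = 0.007113
[CO2*] = α₀ × DIC = 0.007113 × 2.20 = 0.0156 mmol/kg = 15.6 μmol/kg

[CO2*] = 15.6 μmol/kg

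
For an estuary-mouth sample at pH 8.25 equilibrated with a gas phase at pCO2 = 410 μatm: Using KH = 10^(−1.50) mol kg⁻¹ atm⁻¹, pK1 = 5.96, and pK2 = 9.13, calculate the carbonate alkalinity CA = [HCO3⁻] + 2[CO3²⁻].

CA = 3.19 mmol/kg

[CO2*] = KH · pCO2 = 10^(−1.50) × 410×10^-6 = 1.297×10^-5 mol/kg
α₀ = 1/(1 + K1/[H⁺] + K1K2/[H⁺]²) = 1/(1 + 10^+2.29 + 10^+1.41) = 0.004511
DIC = [CO2*]/α₀ = 1.297×10^-5 / 0.004511 = 2.874 mmol/kg
CA = (α₁ + 2α₂)·DIC = (0.8795 + 2×0.1159) × 2.874 = 3.19 mmol/kg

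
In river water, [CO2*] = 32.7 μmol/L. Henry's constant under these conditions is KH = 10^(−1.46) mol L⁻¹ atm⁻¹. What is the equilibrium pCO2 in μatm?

pCO2 = 943 μatm

KH = 10^(−1.46) = 3.467×10^-2 mol L⁻¹ atm⁻¹
pCO2 = [CO2*]/KH = 32.7×10^-6 / 3.467×10^-2 = 9.43×10^-4 atm = 943 μatm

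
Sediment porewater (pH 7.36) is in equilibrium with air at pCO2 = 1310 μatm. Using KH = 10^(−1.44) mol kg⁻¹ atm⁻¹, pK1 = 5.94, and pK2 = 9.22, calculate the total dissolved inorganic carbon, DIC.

[CO2*] = KH · pCO2 = 10^(−1.44) × 1310×10^-6 = 4.756×10^-5 mol/kg
α₀ = 1/(1 + K1/[H⁺] + K1K2/[H⁺]²) = 1/(1 + 10^+1.42 + 10^-0.44) = 0.03615
DIC = [CO2*]/α₀ = 4.756×10^-5 / 0.03615 = 1.32 mmol/kg

DIC = 1.32 mmol/kg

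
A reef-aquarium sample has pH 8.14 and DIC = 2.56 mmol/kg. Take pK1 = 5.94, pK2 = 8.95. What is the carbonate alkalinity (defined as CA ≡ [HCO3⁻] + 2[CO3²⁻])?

CA = [HCO3⁻] + 2[CO3²⁻] = (α₁ + 2α₂)·DIC
At pH 8.14: [H⁺]/K1 = 10^-2.20 = 0.0063096, K2/[H⁺] = 10^-0.81 = 0.15488
α₁ = 1/(1 + 0.0063096 + 0.15488) = 1/1.1612 = 0.8612; α₂ = α₁·K2/[H⁺] = 0.1334
α₁ + 2α₂ = 1.1279
CA = 1.1279 × 2.56 = 2.89 mmol/kg

CA = 2.89 mmol/kg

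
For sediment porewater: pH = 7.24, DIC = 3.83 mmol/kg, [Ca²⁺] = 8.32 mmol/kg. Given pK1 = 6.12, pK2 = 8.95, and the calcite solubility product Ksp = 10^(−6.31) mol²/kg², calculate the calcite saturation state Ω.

Ω = 1.16

α₂ = 1 / (1 + [H⁺]/K2 + [H⁺]²/(K1K2)) = 1 / (1 + 10^+1.71 + 10^+0.59)
   = 1 / (1 + 51.286 + 3.8905) = 1/56.177 = 0.01780
[CO3²⁻] = α₂ × DIC = 0.01780 × 3.83 = 0.06818 mmol/kg
Ksp = 10^(−6.31) = 4.898×10^-7
Ω = [Ca²⁺][CO3²⁻]/Ksp = (8.32×10^-3)(6.818×10^-5) / 4.898×10^-7 = 1.16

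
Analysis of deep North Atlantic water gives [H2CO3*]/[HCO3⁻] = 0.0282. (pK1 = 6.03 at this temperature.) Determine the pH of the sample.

From K1 = [H⁺][HCO3⁻]/[H2CO3*]:  pH = pK1 − log₁₀([H2CO3*]/[HCO3⁻])
log₁₀(0.0282) = -1.550
pH = 6.03 − (-1.550) = 7.58

pH = 7.58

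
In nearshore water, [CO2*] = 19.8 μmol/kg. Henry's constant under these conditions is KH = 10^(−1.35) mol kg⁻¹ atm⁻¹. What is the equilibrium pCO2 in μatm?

KH = 10^(−1.35) = 4.467×10^-2 mol kg⁻¹ atm⁻¹
pCO2 = [CO2*]/KH = 19.8×10^-6 / 4.467×10^-2 = 4.43×10^-4 atm = 443 μatm

pCO2 = 443 μatm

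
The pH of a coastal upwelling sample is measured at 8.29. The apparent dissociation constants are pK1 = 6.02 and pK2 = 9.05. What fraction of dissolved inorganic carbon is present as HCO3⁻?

α₁ = 0.848

α₁ = 1 / (1 + [H⁺]/K1 + K2/[H⁺]) = 1 / (1 + 10^-2.27 + 10^-0.76)
   = 1 / (1 + 0.0053703 + 0.17378) = 1/1.1792 = 0.8481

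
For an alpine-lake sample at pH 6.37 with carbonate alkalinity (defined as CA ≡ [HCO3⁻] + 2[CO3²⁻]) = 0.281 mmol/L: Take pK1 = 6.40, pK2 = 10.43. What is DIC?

CA = [HCO3⁻] + 2[CO3²⁻] = (α₁ + 2α₂)·DIC
At pH 6.37: [H⁺]/K1 = 10^0.03 = 1.0715, K2/[H⁺] = 10^-4.06 = 8.7096×10^-5
α₁ = 1/(1 + 1.0715 + 8.7096×10^-5) = 1/2.0716 = 0.4827; α₂ = α₁·K2/[H⁺] = 4.204×10^-5
α₁ + 2α₂ = 0.4828
DIC = CA / (α₁ + 2α₂) = 0.281 / 0.4828 = 0.582 mmol/L

DIC = 0.582 mmol/L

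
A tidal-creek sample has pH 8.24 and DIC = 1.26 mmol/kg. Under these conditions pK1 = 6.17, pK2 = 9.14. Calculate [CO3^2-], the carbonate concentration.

[CO3²⁻] = 0.140 mmol/kg

α₂ = 1 / (1 + [H⁺]/K2 + [H⁺]²/(K1K2)) = 1 / (1 + 10^+0.90 + 10^-1.17)
   = 1 / (1 + 7.9433 + 0.067608) = 1/9.0109 = 0.1110
[CO3²⁻] = α₂ × DIC = 0.1110 × 1.26 = 0.140 mmol/kg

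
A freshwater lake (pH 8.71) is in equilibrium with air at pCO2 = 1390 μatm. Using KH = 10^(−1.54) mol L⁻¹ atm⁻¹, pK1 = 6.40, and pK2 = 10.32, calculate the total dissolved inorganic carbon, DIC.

DIC = 8.43 mmol/L

[CO2*] = KH · pCO2 = 10^(−1.54) × 1390×10^-6 = 4.009×10^-5 mol/L
α₀ = 1/(1 + K1/[H⁺] + K1K2/[H⁺]²) = 1/(1 + 10^+2.31 + 10^+0.70) = 0.004758
DIC = [CO2*]/α₀ = 4.009×10^-5 / 0.004758 = 8.43 mmol/L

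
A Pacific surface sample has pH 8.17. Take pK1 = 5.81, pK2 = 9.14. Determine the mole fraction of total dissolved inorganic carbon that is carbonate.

α₂ = 0.0964

α₂ = 1 / (1 + [H⁺]/K2 + [H⁺]²/(K1K2)) = 1 / (1 + 10^+0.97 + 10^-1.39)
   = 1 / (1 + 9.3325 + 0.040738) = 1/10.373 = 0.09640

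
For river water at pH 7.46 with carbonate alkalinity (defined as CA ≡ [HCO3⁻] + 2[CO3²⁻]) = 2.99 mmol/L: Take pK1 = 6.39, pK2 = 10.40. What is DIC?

CA = [HCO3⁻] + 2[CO3²⁻] = (α₁ + 2α₂)·DIC
At pH 7.46: [H⁺]/K1 = 10^-1.07 = 0.085114, K2/[H⁺] = 10^-2.94 = 0.0011482
α₁ = 1/(1 + 0.085114 + 0.0011482) = 1/1.0863 = 0.9206; α₂ = α₁·K2/[H⁺] = 0.001057
α₁ + 2α₂ = 0.9227
DIC = CA / (α₁ + 2α₂) = 2.99 / 0.9227 = 3.24 mmol/L

DIC = 3.24 mmol/L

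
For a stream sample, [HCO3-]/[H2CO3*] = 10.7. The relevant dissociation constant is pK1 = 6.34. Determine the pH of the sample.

From K1 = [H⁺][HCO3-]/[H2CO3*]:  pH = pK1 + log₁₀([HCO3-]/[H2CO3*])
log₁₀(10.7) = +1.029
pH = 6.34 + (+1.029) = 7.37

pH = 7.37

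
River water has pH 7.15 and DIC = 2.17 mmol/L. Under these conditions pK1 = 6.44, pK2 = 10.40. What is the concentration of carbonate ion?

[CO3²⁻] = 1.02 μmol/L

α₂ = 1 / (1 + [H⁺]/K2 + [H⁺]²/(K1K2)) = 1 / (1 + 10^+3.25 + 10^+2.54)
   = 1 / (1 + 1778.3 + 346.74) = 1/2126.0 = 0.0004704
[CO3²⁻] = α₂ × DIC = 0.0004704 × 2.17 = 0.00102 mmol/L = 1.02 μmol/L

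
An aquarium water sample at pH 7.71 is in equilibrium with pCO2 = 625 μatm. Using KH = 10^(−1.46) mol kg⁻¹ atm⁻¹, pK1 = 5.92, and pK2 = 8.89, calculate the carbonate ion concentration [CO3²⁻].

[CO3²⁻] = 0.0883 mmol/kg

[CO2*] = KH · pCO2 = 10^(−1.46) × 625×10^-6 = 2.167×10^-5 mol/kg
α₀ = 1/(1 + K1/[H⁺] + K1K2/[H⁺]²) = 1/(1 + 10^+1.79 + 10^+0.61) = 0.01499
DIC = [CO2*]/α₀ = 2.167×10^-5 / 0.01499 = 1.446 mmol/kg
[CO3²⁻] = α₂·DIC; α₂ = 0.06105, so [CO3²⁻] = 0.06105 × 1.446 = 0.0883 mmol/kg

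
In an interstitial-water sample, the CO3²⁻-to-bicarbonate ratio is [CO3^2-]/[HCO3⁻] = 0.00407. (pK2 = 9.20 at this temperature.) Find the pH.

From K2 = [H⁺][CO3^2-]/[HCO3⁻]:  pH = pK2 + log₁₀([CO3^2-]/[HCO3⁻])
log₁₀(0.00407) = -2.390
pH = 9.20 + (-2.390) = 6.81

pH = 6.81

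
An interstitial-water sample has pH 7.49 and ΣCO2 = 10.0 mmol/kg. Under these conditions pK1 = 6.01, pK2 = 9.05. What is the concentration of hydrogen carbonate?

[HCO3⁻] = 9.43 mmol/kg

α₁ = 1 / (1 + [H⁺]/K1 + K2/[H⁺]) = 1 / (1 + 10^-1.48 + 10^-1.56)
   = 1 / (1 + 0.033113 + 0.027542) = 1/1.0607 = 0.9428
[HCO3⁻] = α₁ × DIC = 0.9428 × 10.0 = 9.43 mmol/kg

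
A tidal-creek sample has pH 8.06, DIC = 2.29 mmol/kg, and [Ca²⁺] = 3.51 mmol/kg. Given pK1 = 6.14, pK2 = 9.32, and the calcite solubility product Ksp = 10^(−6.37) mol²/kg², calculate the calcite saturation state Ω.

Ω = 0.970

α₂ = 1 / (1 + [H⁺]/K2 + [H⁺]²/(K1K2)) = 1 / (1 + 10^+1.26 + 10^-0.66)
   = 1 / (1 + 18.197 + 0.21878) = 1/19.416 = 0.05150
[CO3²⁻] = α₂ × DIC = 0.05150 × 2.29 = 0.1179 mmol/kg
Ksp = 10^(−6.37) = 4.266×10^-7
Ω = [Ca²⁺][CO3²⁻]/Ksp = (3.51×10^-3)(1.179×10^-4) / 4.266×10^-7 = 0.970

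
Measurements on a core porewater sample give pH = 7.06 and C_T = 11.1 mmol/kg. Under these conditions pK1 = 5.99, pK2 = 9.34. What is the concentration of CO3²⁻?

α₂ = 1 / (1 + [H⁺]/K2 + [H⁺]²/(K1K2)) = 1 / (1 + 10^+2.28 + 10^+1.21)
   = 1 / (1 + 190.55 + 16.218) = 1/207.76 = 0.004813
[CO3²⁻] = α₂ × DIC = 0.004813 × 11.1 = 0.0534 mmol/kg

[CO3²⁻] = 0.0534 mmol/kg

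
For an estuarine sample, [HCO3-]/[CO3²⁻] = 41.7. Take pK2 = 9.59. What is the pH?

From K2 = [H⁺][CO3²⁻]/[HCO3-]:  pH = pK2 − log₁₀([HCO3-]/[CO3²⁻])
log₁₀(41.7) = +1.620
pH = 9.59 − (+1.620) = 7.97

pH = 7.97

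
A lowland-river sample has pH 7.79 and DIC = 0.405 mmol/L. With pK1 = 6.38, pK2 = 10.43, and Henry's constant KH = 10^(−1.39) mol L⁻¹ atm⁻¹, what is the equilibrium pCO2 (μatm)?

pCO2 = 371 μatm

α₀ = 1 / (1 + K1/[H⁺] + K1K2/[H⁺]²) = 1 / (1 + 10^+1.41 + 10^-1.23)
   = 1 / (1 + 25.704 + 0.058884) = 1/26.763 = 0.03737
[CO2*] = α₀ × DIC = 0.03737 × 0.405 = 0.01513 mmol/L = 15.13 μmol/L
pCO2 = [CO2*]/KH = 1.513×10^-5 / 4.074×10^-2 = 371 μatm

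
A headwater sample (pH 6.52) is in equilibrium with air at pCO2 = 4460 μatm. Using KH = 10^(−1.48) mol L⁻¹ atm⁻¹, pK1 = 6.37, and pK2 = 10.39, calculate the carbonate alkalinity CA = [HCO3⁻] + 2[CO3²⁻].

[CO2*] = KH · pCO2 = 10^(−1.48) × 4460×10^-6 = 1.477×10^-4 mol/L
α₀ = 1/(1 + K1/[H⁺] + K1K2/[H⁺]²) = 1/(1 + 10^+0.15 + 10^-3.72) = 0.4145
DIC = [CO2*]/α₀ = 1.477×10^-4 / 0.4145 = 0.3563 mmol/L
CA = (α₁ + 2α₂)·DIC = (0.5855 + 2×7.898×10^-5) × 0.3563 = 0.209 mmol/L

CA = 0.209 mmol/L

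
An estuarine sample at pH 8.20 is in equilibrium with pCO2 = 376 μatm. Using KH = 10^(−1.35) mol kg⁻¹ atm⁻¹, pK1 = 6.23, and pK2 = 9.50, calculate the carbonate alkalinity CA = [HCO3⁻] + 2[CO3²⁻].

CA = 1.72 mmol/kg

[CO2*] = KH · pCO2 = 10^(−1.35) × 376×10^-6 = 1.680×10^-5 mol/kg
α₀ = 1/(1 + K1/[H⁺] + K1K2/[H⁺]²) = 1/(1 + 10^+1.97 + 10^+0.67) = 0.01010
DIC = [CO2*]/α₀ = 1.680×10^-5 / 0.01010 = 1.663 mmol/kg
CA = (α₁ + 2α₂)·DIC = (0.9427 + 2×0.04724) × 1.663 = 1.72 mmol/kg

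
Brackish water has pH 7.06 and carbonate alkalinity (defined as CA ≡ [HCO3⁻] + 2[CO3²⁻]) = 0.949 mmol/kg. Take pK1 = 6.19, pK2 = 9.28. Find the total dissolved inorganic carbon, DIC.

DIC = 1.07 mmol/kg

CA = [HCO3⁻] + 2[CO3²⁻] = (α₁ + 2α₂)·DIC
At pH 7.06: [H⁺]/K1 = 10^-0.87 = 0.13490, K2/[H⁺] = 10^-2.22 = 0.0060256
α₁ = 1/(1 + 0.13490 + 0.0060256) = 1/1.1409 = 0.8765; α₂ = α₁·K2/[H⁺] = 0.005281
α₁ + 2α₂ = 0.8870
DIC = CA / (α₁ + 2α₂) = 0.949 / 0.8870 = 1.07 mmol/kg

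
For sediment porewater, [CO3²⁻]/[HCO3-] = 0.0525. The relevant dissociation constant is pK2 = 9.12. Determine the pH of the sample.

From K2 = [H⁺][CO3²⁻]/[HCO3-]:  pH = pK2 + log₁₀([CO3²⁻]/[HCO3-])
log₁₀(0.0525) = -1.280
pH = 9.12 + (-1.280) = 7.84

pH = 7.84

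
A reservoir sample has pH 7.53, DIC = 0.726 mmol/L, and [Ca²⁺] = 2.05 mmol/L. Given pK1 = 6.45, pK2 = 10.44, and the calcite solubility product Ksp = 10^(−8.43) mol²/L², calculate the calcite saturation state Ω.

α₂ = 1 / (1 + [H⁺]/K2 + [H⁺]²/(K1K2)) = 1 / (1 + 10^+2.91 + 10^+1.83)
   = 1 / (1 + 812.83 + 67.608) = 1/881.44 = 0.001135
[CO3²⁻] = α₂ × DIC = 0.001135 × 0.726 = 0.0008237 mmol/L = 0.8237 μmol/L
Ksp = 10^(−8.43) = 3.715×10^-9
Ω = [Ca²⁺][CO3²⁻]/Ksp = (2.05×10^-3)(8.237×10^-7) / 3.715×10^-9 = 0.454

Ω = 0.454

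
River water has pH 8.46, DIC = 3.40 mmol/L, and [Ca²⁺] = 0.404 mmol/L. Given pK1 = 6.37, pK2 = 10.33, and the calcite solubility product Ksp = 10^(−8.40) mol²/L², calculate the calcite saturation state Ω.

Ω = 4.56

α₂ = 1 / (1 + [H⁺]/K2 + [H⁺]²/(K1K2)) = 1 / (1 + 10^+1.87 + 10^-0.22)
   = 1 / (1 + 74.131 + 0.60256) = 1/75.734 = 0.01320
[CO3²⁻] = α₂ × DIC = 0.01320 × 3.40 = 0.04489 mmol/L
Ksp = 10^(−8.40) = 3.981×10^-9
Ω = [Ca²⁺][CO3²⁻]/Ksp = (0.404×10^-3)(4.489×10^-5) / 3.981×10^-9 = 4.56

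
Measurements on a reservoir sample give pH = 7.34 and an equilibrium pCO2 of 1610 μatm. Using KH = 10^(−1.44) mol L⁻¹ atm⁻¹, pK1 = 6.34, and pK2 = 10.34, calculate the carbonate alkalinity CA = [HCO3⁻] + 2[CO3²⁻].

[CO2*] = KH · pCO2 = 10^(−1.44) × 1610×10^-6 = 5.846×10^-5 mol/L
α₀ = 1/(1 + K1/[H⁺] + K1K2/[H⁺]²) = 1/(1 + 10^+1.00 + 10^-2.00) = 0.09083
DIC = [CO2*]/α₀ = 5.846×10^-5 / 0.09083 = 0.6436 mmol/L
CA = (α₁ + 2α₂)·DIC = (0.9083 + 2×0.0009083) × 0.6436 = 0.586 mmol/L

CA = 0.586 mmol/L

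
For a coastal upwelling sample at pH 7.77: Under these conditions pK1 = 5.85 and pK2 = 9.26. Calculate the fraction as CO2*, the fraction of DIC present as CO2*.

α₀ = 0.0115

α₀ = 1 / (1 + K1/[H⁺] + K1K2/[H⁺]²) = 1 / (1 + 10^+1.92 + 10^+0.43)
   = 1 / (1 + 83.176 + 2.6915) = 1/86.868 = 0.01151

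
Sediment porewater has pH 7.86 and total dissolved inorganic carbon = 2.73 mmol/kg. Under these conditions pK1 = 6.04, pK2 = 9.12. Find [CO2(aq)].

α₀ = 1 / (1 + K1/[H⁺] + K1K2/[H⁺]²) = 1 / (1 + 10^+1.82 + 10^+0.56)
   = 1 / (1 + 66.069 + 3.6308) = 1/70.700 = 0.01414
[CO2*] = α₀ × DIC = 0.01414 × 2.73 = 0.0386 mmol/kg

[CO2*] = 0.0386 mmol/kg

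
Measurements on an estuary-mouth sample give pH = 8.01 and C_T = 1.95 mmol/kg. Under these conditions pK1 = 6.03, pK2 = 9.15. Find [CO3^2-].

[CO3²⁻] = 0.130 mmol/kg

α₂ = 1 / (1 + [H⁺]/K2 + [H⁺]²/(K1K2)) = 1 / (1 + 10^+1.14 + 10^-0.84)
   = 1 / (1 + 13.804 + 0.14454) = 1/14.948 = 0.06690
[CO3²⁻] = α₂ × DIC = 0.06690 × 1.95 = 0.130 mmol/kg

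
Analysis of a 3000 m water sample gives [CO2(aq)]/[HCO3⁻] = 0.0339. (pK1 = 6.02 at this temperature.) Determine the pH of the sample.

From K1 = [H⁺][HCO3⁻]/[CO2(aq)]:  pH = pK1 − log₁₀([CO2(aq)]/[HCO3⁻])
log₁₀(0.0339) = -1.470
pH = 6.02 − (-1.470) = 7.49

pH = 7.49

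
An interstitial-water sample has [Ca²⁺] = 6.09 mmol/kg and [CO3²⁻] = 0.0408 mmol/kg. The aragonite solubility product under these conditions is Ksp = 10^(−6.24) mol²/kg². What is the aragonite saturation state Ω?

Ksp = 10^(−6.24) = 5.754×10^-7
Ω = [Ca²⁺][CO3²⁻]/Ksp = (6.09×10^-3)(0.0408×10^-3) / 5.754×10^-7 = 0.432

Ω = 0.432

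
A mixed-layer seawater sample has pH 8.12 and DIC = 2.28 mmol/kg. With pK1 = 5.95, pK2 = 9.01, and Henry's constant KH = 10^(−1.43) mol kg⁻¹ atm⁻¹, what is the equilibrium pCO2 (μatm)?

α₀ = 1 / (1 + K1/[H⁺] + K1K2/[H⁺]²) = 1 / (1 + 10^+2.17 + 10^+1.28)
   = 1 / (1 + 147.91 + 19.055) = 1/167.97 = 0.005954
[CO2*] = α₀ × DIC = 0.005954 × 2.28 = 0.01357 mmol/kg = 13.57 μmol/kg
pCO2 = [CO2*]/KH = 1.357×10^-5 / 3.715×10^-2 = 365 μatm

pCO2 = 365 μatm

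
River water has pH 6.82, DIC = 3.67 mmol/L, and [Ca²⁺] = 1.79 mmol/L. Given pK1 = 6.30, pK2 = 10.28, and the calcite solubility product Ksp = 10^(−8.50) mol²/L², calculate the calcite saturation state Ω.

α₂ = 1 / (1 + [H⁺]/K2 + [H⁺]²/(K1K2)) = 1 / (1 + 10^+3.46 + 10^+2.94)
   = 1 / (1 + 2884.0 + 870.96) = 1/3756.0 = 0.0002662
[CO3²⁻] = α₂ × DIC = 0.0002662 × 3.67 = 0.0009771 mmol/L = 0.9771 μmol/L
Ksp = 10^(−8.50) = 3.162×10^-9
Ω = [Ca²⁺][CO3²⁻]/Ksp = (1.79×10^-3)(9.771×10^-7) / 3.162×10^-9 = 0.553

Ω = 0.553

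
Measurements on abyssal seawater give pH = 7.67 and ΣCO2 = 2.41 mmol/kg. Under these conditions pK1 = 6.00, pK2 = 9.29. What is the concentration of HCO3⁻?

α₁ = 1 / (1 + [H⁺]/K1 + K2/[H⁺]) = 1 / (1 + 10^-1.67 + 10^-1.62)
   = 1 / (1 + 0.021380 + 0.023988) = 1/1.0454 = 0.9566
[HCO3⁻] = α₁ × DIC = 0.9566 × 2.41 = 2.31 mmol/kg

[HCO3⁻] = 2.31 mmol/kg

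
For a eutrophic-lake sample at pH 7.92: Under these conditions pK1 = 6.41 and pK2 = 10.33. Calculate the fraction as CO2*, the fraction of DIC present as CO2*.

α₀ = 1 / (1 + K1/[H⁺] + K1K2/[H⁺]²) = 1 / (1 + 10^+1.51 + 10^-0.90)
   = 1 / (1 + 32.359 + 0.12589) = 1/33.485 = 0.02986

α₀ = 0.0299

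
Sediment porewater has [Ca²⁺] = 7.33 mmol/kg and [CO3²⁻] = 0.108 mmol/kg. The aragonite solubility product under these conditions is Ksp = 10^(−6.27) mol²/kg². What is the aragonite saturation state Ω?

Ksp = 10^(−6.27) = 5.370×10^-7
Ω = [Ca²⁺][CO3²⁻]/Ksp = (7.33×10^-3)(0.108×10^-3) / 5.370×10^-7 = 1.47

Ω = 1.47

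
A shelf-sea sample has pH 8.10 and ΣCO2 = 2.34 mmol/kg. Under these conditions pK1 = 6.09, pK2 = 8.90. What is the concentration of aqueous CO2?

α₀ = 1 / (1 + K1/[H⁺] + K1K2/[H⁺]²) = 1 / (1 + 10^+2.01 + 10^+1.21)
   = 1 / (1 + 102.33 + 16.218) = 1/119.55 = 0.008365
[CO2*] = α₀ × DIC = 0.008365 × 2.34 = 0.0196 mmol/kg = 19.6 μmol/kg

[CO2*] = 19.6 μmol/kg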